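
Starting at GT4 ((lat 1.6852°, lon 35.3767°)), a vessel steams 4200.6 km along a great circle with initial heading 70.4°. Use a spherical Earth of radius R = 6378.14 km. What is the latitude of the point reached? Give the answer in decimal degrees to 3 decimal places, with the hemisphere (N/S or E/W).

13.207°N

δ = d/R = 4200.6/6378.14 = 0.658593 rad
φ₂ = arcsin(sin φ₁ cos δ + cos φ₁ sin δ cos θ)
   = arcsin(0.02941·0.79085 + 0.99957·0.61200·0.33545) = 13.20682°
λ₂ = λ₁ + atan2(sin θ sin δ cos φ₁, cos δ − sin φ₁ sin φ₂) = 71.69046°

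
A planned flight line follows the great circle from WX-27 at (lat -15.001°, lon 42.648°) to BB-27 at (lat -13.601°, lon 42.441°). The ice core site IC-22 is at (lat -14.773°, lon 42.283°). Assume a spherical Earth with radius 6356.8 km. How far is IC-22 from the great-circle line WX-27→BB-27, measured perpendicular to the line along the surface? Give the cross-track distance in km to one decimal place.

δ₁₃ = central angle WX-27→IC-22 = 0.007331 rad  (haversine)
θ₁₃ = bearing WX-27→IC-22 = 302.830°,  θ₁₂ = bearing WX-27→BB-27 = 351.821°
dₓₜ = R·arcsin(sin δ₁₃ · sin(θ₁₃ − θ₁₂)) = 6356.8·arcsin(0.00733·sin(-48.991°)) = -35.164 km
|dₓₜ| = 35.164 km

35.2 km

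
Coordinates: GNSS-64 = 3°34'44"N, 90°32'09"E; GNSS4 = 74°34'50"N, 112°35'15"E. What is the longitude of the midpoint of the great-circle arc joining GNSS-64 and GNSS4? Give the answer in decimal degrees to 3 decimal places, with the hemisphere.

95.122°E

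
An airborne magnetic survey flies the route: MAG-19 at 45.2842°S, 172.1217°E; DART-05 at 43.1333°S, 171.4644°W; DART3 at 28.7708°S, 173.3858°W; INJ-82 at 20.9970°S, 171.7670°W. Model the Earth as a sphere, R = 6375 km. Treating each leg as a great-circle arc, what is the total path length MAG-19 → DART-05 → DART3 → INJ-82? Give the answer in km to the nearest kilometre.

3816 km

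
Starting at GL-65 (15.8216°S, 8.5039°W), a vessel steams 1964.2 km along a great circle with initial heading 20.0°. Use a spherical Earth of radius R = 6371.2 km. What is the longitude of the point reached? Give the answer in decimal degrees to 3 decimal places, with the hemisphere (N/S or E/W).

2.546°W

δ = d/R = 1964.2/6371.2 = 0.308294 rad
φ₂ = arcsin(sin φ₁ cos δ + cos φ₁ sin δ cos θ)
   = arcsin(-0.27264·0.95285 + 0.96212·0.30343·0.93969) = 0.83328°
λ₂ = λ₁ + atan2(sin θ sin δ cos φ₁, cos δ − sin φ₁ sin φ₂) = -2.54637°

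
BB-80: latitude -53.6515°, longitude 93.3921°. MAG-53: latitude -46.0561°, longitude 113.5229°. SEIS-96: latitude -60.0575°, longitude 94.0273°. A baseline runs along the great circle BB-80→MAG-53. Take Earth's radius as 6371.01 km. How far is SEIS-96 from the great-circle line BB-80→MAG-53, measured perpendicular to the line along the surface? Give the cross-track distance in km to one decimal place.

δ₁₃ = central angle BB-80→SEIS-96 = 0.111969 rad  (haversine)
θ₁₃ = bearing BB-80→SEIS-96 = 177.161°,  θ₁₂ = bearing BB-80→MAG-53 = 67.684°
dₓₜ = R·arcsin(sin δ₁₃ · sin(θ₁₃ − θ₁₂)) = 6371.01·arcsin(0.11173·sin(109.478°)) = 672.373 km
|dₓₜ| = 672.373 km

672.4 km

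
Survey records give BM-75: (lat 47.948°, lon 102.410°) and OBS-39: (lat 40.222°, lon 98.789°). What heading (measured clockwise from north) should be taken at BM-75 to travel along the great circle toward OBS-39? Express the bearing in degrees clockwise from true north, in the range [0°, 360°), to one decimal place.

199.9°

Δλ = -3.6210°
y = sin Δλ · cos φ₂ = -0.048223
x = cos φ₁ sin φ₂ − sin φ₁ cos φ₂ cos Δλ = -0.133304
θ = atan2(y, x) = -160.1123° → 199.8877° (mod 360°)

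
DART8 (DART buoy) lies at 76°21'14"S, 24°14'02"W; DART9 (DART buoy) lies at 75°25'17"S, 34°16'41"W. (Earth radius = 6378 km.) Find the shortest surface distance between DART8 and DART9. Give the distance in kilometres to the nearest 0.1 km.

291.3 km

DART8: φ = -76.35389°, λ = -24.23389°
DART9: φ = -75.42139°, λ = -34.27806°
Δφ = 0.9325°,  Δλ = -10.0442°
a = sin²(Δφ/2) + cos φ₁ cos φ₂ sin²(Δλ/2) = 0.000521
c = 2·arcsin(√a) = 0.045668 rad = 2.6166°
d = R·c = 6378 × 0.045668 = 291.3 km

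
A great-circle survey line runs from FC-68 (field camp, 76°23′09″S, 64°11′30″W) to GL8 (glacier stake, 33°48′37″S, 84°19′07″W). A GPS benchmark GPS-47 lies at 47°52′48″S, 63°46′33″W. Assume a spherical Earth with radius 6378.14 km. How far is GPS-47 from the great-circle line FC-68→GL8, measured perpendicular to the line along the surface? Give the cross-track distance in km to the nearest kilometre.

1300 km

FC-68: φ = -76.38583°, λ = -64.19167°
GL8: φ = -33.81028°, λ = -84.31861°
GPS-47: φ = -47.88000°, λ = -63.77583°
δ₁₃ = central angle FC-68→GPS-47 = 0.497529 rad  (haversine)
θ₁₃ = bearing FC-68→GPS-47 = 0.584°,  θ₁₂ = bearing FC-68→GL8 = 335.496°
dₓₜ = R·arcsin(sin δ₁₃ · sin(θ₁₃ − θ₁₂)) = 6378.14·arcsin(0.47726·sin(-334.911°)) = 1299.691 km
|dₓₜ| = 1299.691 km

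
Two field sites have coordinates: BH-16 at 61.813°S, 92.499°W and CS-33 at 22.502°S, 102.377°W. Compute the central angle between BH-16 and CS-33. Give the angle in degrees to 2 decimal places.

39.89°

Δφ = 39.3110°,  Δλ = -9.8780°
a = sin²(Δφ/2) + cos φ₁ cos φ₂ sin²(Δλ/2) = 0.116375
c = 2·arcsin(√a) = 0.696255 rad = 39.8925°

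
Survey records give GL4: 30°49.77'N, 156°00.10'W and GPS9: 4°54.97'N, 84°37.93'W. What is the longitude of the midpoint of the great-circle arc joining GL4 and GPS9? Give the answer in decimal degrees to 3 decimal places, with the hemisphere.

117.267°W

GL4: φ = +30.82950°, λ = -156.00167°
GPS9: φ = +4.91617°, λ = -84.63217°
Bx = cos φ₂ cos Δλ = 0.318289,  By = cos φ₂ sin Δλ = 0.944112
φₘ = atan2(sin φ₁ + sin φ₂, √((cos φ₁ + Bx)² + By²)) = 21.62578°
λₘ = λ₁ + atan2(By, cos φ₁ + Bx) = -117.26700°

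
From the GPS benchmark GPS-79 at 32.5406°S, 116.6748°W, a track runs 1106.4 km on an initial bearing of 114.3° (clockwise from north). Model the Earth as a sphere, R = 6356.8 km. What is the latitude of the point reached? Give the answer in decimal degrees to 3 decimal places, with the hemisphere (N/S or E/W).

36.146°S

δ = d/R = 1106.4/6356.8 = 0.174050 rad
φ₂ = arcsin(sin φ₁ cos δ + cos φ₁ sin δ cos θ)
   = arcsin(-0.53790·0.98489 + 0.84301·0.17317·-0.41151) = -36.14606°
λ₂ = λ₁ + atan2(sin θ sin δ cos φ₁, cos δ − sin φ₁ sin φ₂) = -105.40372°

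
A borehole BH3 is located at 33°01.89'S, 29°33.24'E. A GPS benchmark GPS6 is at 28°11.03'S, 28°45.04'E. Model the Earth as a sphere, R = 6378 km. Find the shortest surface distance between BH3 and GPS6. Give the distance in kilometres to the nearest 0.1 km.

545.1 km

BH3: φ = -33.03150°, λ = +29.55400°
GPS6: φ = -28.18383°, λ = +28.75067°
Δφ = 4.8477°,  Δλ = -0.8033°
a = sin²(Δφ/2) + cos φ₁ cos φ₂ sin²(Δλ/2) = 0.001825
c = 2·arcsin(√a) = 0.085463 rad = 4.8967°
d = R·c = 6378 × 0.085463 = 545.1 km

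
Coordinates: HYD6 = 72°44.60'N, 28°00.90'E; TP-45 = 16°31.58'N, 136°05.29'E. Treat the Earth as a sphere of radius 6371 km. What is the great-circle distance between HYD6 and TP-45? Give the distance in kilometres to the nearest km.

8832 km

HYD6: φ = +72.74333°, λ = +28.01500°
TP-45: φ = +16.52633°, λ = +136.08817°
Δφ = -56.2170°,  Δλ = 108.0732°
a = sin²(Δφ/2) + cos φ₁ cos φ₂ sin²(Δλ/2) = 0.408289
c = 2·arcsin(√a) = 1.386330 rad = 79.4308°
d = R·c = 6371 × 1.386330 = 8832.3 km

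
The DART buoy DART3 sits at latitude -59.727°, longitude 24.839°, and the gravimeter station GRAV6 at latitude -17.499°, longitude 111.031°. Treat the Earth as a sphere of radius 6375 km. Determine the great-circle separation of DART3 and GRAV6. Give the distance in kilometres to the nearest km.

Δφ = 42.2280°,  Δλ = 86.1920°
a = sin²(Δφ/2) + cos φ₁ cos φ₂ sin²(Δλ/2) = 0.354192
c = 2·arcsin(√a) = 1.274880 rad = 73.0453°
d = R·c = 6375 × 1.274880 = 8127.4 km

8127 km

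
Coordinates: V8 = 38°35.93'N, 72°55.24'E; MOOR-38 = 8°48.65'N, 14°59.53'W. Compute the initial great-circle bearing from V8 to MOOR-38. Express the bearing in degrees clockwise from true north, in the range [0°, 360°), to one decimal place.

275.6°

V8: φ = +38.59883°, λ = +72.92067°
MOOR-38: φ = +8.81083°, λ = -14.99217°
Δλ = -87.9128°
y = sin Δλ · cos φ₂ = -0.987544
x = cos φ₁ sin φ₂ − sin φ₁ cos φ₂ cos Δλ = 0.097257
θ = atan2(y, x) = -84.3755° → 275.6245° (mod 360°)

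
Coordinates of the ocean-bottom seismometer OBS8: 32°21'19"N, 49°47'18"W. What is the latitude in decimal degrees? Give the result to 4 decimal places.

32.3553°N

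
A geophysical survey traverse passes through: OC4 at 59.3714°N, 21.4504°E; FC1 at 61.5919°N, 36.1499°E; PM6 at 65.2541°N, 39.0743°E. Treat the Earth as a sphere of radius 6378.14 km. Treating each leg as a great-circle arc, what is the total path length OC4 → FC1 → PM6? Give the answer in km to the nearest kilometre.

OC4→FC1: c = 0.131883 rad, d = 841.17 km
FC1→PM6: c = 0.067856 rad, d = 432.80 km
Total = 841.17 + 432.80 = 1273.97 km

1274 km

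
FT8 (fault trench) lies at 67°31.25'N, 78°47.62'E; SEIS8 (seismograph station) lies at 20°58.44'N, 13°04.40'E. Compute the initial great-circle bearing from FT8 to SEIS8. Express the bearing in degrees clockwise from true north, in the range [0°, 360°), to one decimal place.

FT8: φ = +67.52083°, λ = +78.79367°
SEIS8: φ = +20.97400°, λ = +13.07333°
Δλ = -65.7203°
y = sin Δλ · cos φ₂ = -0.851153
x = cos φ₁ sin φ₂ − sin φ₁ cos φ₂ cos Δλ = -0.217915
θ = atan2(y, x) = -104.3606° → 255.6394° (mod 360°)

255.6°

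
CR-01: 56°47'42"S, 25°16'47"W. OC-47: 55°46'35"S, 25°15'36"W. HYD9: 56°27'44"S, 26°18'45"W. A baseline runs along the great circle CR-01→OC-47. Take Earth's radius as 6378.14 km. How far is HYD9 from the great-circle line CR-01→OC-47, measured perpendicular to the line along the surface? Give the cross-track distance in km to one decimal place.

CR-01: φ = -56.79500°, λ = -25.27972°
OC-47: φ = -55.77639°, λ = -25.26000°
HYD9: φ = -56.46222°, λ = -26.31250°
δ₁₃ = central angle CR-01→HYD9 = 0.011491 rad  (haversine)
θ₁₃ = bearing CR-01→HYD9 = 299.929°,  θ₁₂ = bearing CR-01→OC-47 = 0.624°
dₓₜ = R·arcsin(sin δ₁₃ · sin(θ₁₃ − θ₁₂)) = 6378.14·arcsin(0.01149·sin(299.305°)) = -63.911 km
|dₓₜ| = 63.911 km

63.9 km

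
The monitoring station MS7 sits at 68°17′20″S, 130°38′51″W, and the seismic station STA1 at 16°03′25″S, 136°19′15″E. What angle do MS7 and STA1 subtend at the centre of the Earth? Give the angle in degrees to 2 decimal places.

76.22°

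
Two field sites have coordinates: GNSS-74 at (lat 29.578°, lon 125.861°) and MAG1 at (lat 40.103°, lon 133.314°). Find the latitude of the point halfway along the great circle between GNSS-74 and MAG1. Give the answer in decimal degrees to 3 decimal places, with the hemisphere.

Bx = cos φ₂ cos Δλ = 0.758426,  By = cos φ₂ sin Δλ = 0.099216
φₘ = atan2(sin φ₁ + sin φ₂, √((cos φ₁ + Bx)² + By²)) = 34.89715°
λₘ = λ₁ + atan2(By, cos φ₁ + Bx) = 129.34825°

34.897°N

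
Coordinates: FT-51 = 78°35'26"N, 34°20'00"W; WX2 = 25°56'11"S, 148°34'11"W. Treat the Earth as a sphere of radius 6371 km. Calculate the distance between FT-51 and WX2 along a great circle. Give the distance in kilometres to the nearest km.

13356 km

FT-51: φ = +78.59056°, λ = -34.33333°
WX2: φ = -25.93639°, λ = -148.56972°
Δφ = -104.5269°,  Δλ = -114.2364°
a = sin²(Δφ/2) + cos φ₁ cos φ₂ sin²(Δλ/2) = 0.750878
c = 2·arcsin(√a) = 2.096424 rad = 120.1162°
d = R·c = 6371 × 2.096424 = 13356.3 km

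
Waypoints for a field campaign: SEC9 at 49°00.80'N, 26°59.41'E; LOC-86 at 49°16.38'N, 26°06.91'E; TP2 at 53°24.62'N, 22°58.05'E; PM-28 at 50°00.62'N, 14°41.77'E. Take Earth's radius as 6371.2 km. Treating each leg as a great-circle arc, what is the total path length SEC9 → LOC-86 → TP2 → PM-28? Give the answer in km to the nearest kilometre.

SEC9: φ = +49.01333°, λ = +26.99017°
LOC-86: φ = +49.27300°, λ = +26.11517°
TP2: φ = +53.41033°, λ = +22.96750°
PM-28: φ = +50.01033°, λ = +14.69617°
SEC9→LOC-86: c = 0.010970 rad, d = 69.89 km
LOC-86→TP2: c = 0.079931 rad, d = 509.25 km
TP2→PM-28: c = 0.107242 rad, d = 683.26 km
Total = 69.89 + 509.25 + 683.26 = 1262.41 km

1262 km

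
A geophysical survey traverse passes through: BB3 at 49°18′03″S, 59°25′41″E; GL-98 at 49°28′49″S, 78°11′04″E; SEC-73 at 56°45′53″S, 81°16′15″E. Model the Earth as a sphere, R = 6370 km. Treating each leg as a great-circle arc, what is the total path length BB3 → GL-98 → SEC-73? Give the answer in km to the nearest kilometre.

BB3: φ = -49.30083°, λ = +59.42806°
GL-98: φ = -49.48028°, λ = +78.18444°
SEC-73: φ = -56.76472°, λ = +81.27083°
BB3→GL-98: c = 0.212551 rad, d = 1353.95 km
GL-98→SEC-73: c = 0.131148 rad, d = 835.41 km
Total = 1353.95 + 835.41 = 2189.36 km

2189 km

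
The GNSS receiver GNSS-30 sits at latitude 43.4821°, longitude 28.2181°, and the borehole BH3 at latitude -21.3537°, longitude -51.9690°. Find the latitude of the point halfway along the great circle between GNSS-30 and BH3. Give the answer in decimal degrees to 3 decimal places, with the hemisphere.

14.264°N

Bx = cos φ₂ cos Δλ = 0.158731,  By = cos φ₂ sin Δλ = -0.917724
φₘ = atan2(sin φ₁ + sin φ₂, √((cos φ₁ + Bx)² + By²)) = 14.26405°
λₘ = λ₁ + atan2(By, cos φ₁ + Bx) = -17.84384°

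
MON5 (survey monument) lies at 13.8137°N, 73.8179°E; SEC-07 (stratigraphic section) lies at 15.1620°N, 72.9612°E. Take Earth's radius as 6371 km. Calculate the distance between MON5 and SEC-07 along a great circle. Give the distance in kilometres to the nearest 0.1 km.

176.0 km

Δφ = 1.3483°,  Δλ = -0.8567°
a = sin²(Δφ/2) + cos φ₁ cos φ₂ sin²(Δλ/2) = 0.000191
c = 2·arcsin(√a) = 0.027628 rad = 1.5830°
d = R·c = 6371 × 0.027628 = 176.0 km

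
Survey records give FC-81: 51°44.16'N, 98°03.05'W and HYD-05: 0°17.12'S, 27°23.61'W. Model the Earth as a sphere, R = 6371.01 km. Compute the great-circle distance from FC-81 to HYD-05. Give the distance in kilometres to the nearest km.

8717 km

FC-81: φ = +51.73600°, λ = -98.05083°
HYD-05: φ = -0.28533°, λ = -27.39350°
Δφ = -52.0213°,  Δλ = 70.6573°
a = sin²(Δφ/2) + cos φ₁ cos φ₂ sin²(Δλ/2) = 0.399397
c = 2·arcsin(√a) = 1.368208 rad = 78.3925°
d = R·c = 6371.01 × 1.368208 = 8716.9 km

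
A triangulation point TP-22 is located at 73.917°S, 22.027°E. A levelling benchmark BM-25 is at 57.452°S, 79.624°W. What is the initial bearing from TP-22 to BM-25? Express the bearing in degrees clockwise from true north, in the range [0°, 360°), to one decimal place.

237.3°

Δλ = -101.6510°
y = sin Δλ · cos φ₂ = -0.526921
x = cos φ₁ sin φ₂ − sin φ₁ cos φ₂ cos Δλ = -0.337917
θ = atan2(y, x) = -122.6723° → 237.3277° (mod 360°)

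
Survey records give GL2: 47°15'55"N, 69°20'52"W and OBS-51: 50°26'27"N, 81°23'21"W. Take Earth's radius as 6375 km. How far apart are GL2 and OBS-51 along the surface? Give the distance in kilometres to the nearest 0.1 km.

948.4 km

GL2: φ = +47.26528°, λ = -69.34778°
OBS-51: φ = +50.44083°, λ = -81.38917°
Δφ = 3.1756°,  Δλ = -12.0414°
a = sin²(Δφ/2) + cos φ₁ cos φ₂ sin²(Δλ/2) = 0.005522
c = 2·arcsin(√a) = 0.148763 rad = 8.5235°
d = R·c = 6375 × 0.148763 = 948.4 km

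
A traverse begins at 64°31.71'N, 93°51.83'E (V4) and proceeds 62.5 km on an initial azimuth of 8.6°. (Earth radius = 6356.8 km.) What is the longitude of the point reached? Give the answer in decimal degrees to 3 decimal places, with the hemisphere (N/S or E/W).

94.064°E

V4: φ = +64.52850°, λ = +93.86383°
δ = d/R = 62.5/6356.8 = 0.009832 rad
φ₂ = arcsin(sin φ₁ cos δ + cos φ₁ sin δ cos θ)
   = arcsin(0.90280·0.99995 + 0.43006·0.00983·0.98876) = 65.08536°
λ₂ = λ₁ + atan2(sin θ sin δ cos φ₁, cos δ − sin φ₁ sin φ₂) = 94.06379°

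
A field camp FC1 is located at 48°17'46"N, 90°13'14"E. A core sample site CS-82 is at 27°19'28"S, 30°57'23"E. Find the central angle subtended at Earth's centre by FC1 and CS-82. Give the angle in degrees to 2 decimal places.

FC1: φ = +48.29611°, λ = +90.22056°
CS-82: φ = -27.32444°, λ = +30.95639°
Δφ = -75.6206°,  Δλ = -59.2642°
a = sin²(Δφ/2) + cos φ₁ cos φ₂ sin²(Δλ/2) = 0.520317
c = 2·arcsin(√a) = 1.611441 rad = 92.3288°

92.33°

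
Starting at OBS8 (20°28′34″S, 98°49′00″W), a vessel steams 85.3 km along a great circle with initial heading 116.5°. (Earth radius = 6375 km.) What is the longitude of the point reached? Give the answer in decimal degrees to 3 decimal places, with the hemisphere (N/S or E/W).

98.083°W

OBS8: φ = -20.47611°, λ = -98.81667°
δ = d/R = 85.3/6375 = 0.013380 rad
φ₂ = arcsin(sin φ₁ cos δ + cos φ₁ sin δ cos θ)
   = arcsin(-0.34982·0.99991 + 0.93682·0.01338·-0.44620) = -20.81664°
λ₂ = λ₁ + atan2(sin θ sin δ cos φ₁, cos δ − sin φ₁ sin φ₂) = -98.08266°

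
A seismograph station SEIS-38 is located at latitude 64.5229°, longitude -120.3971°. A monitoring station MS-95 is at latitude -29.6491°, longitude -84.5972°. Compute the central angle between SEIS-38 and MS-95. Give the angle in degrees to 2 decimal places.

Δφ = -94.1720°,  Δλ = 35.7999°
a = sin²(Δφ/2) + cos φ₁ cos φ₂ sin²(Δλ/2) = 0.571690
c = 2·arcsin(√a) = 1.714673 rad = 98.2435°

98.24°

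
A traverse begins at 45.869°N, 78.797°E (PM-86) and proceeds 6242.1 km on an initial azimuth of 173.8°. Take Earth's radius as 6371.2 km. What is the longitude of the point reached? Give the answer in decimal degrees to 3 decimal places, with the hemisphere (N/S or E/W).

84.023°E

δ = d/R = 6242.1/6371.2 = 0.979737 rad
φ₂ = arcsin(sin φ₁ cos δ + cos φ₁ sin δ cos θ)
   = arcsin(0.71775·0.55724 + 0.69630·0.83035·-0.99415) = -10.06894°
λ₂ = λ₁ + atan2(sin θ sin δ cos φ₁, cos δ − sin φ₁ sin φ₂) = 84.02275°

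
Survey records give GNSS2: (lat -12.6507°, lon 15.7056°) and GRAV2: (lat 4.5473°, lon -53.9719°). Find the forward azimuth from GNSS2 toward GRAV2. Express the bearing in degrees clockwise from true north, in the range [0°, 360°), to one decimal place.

Δλ = -69.6775°
y = sin Δλ · cos φ₂ = -0.934801
x = cos φ₁ sin φ₂ − sin φ₁ cos φ₂ cos Δλ = 0.153180
θ = atan2(y, x) = -80.6940° → 279.3060° (mod 360°)

279.3°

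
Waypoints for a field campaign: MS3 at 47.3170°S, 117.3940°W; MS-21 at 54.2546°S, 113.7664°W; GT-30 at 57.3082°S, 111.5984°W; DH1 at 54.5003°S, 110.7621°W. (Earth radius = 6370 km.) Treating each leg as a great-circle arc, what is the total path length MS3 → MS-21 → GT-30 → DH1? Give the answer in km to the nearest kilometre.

1494 km

MS3→MS-21: c = 0.127485 rad, d = 812.08 km
MS-21→GT-30: c = 0.057379 rad, d = 365.50 km
GT-30→DH1: c = 0.049684 rad, d = 316.49 km
Total = 812.08 + 365.50 + 316.49 = 1494.07 km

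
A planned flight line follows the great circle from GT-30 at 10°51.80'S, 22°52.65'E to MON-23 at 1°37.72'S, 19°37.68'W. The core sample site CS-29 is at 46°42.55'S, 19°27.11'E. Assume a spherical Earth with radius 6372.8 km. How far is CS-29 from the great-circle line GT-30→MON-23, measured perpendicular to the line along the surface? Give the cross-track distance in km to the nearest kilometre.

3980 km

GT-30: φ = -10.86333°, λ = +22.87750°
MON-23: φ = -1.62867°, λ = -19.62800°
CS-29: φ = -46.70917°, λ = +19.45183°
δ₁₃ = central angle GT-30→CS-29 = 0.627680 rad  (haversine)
θ₁₃ = bearing GT-30→CS-29 = 184.001°,  θ₁₂ = bearing GT-30→MON-23 = 279.331°
dₓₜ = R·arcsin(sin δ₁₃ · sin(θ₁₃ − θ₁₂)) = 6372.8·arcsin(0.58727·sin(-95.330°)) = -3980.106 km
|dₓₜ| = 3980.106 km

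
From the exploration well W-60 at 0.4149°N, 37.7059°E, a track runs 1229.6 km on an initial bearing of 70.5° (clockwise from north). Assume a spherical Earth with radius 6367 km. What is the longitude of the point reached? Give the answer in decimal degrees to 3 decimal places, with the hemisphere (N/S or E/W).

48.156°E

δ = d/R = 1229.6/6367 = 0.193121 rad
φ₂ = arcsin(sin φ₁ cos δ + cos φ₁ sin δ cos θ)
   = arcsin(0.00724·0.98141 + 0.99997·0.19192·0.33381) = 4.08120°
λ₂ = λ₁ + atan2(sin θ sin δ cos φ₁, cos δ − sin φ₁ sin φ₂) = 48.15571°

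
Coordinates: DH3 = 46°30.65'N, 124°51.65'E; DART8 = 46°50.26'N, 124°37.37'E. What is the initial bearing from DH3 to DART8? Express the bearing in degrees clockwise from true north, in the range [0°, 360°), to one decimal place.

333.5°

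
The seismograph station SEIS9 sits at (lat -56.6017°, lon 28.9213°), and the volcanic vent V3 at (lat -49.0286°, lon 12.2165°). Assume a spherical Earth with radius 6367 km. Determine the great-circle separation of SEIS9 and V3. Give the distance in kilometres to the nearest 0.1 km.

Δφ = 7.5731°,  Δλ = -16.7048°
a = sin²(Δφ/2) + cos φ₁ cos φ₂ sin²(Δλ/2) = 0.011977
c = 2·arcsin(√a) = 0.219318 rad = 12.5660°
d = R·c = 6367 × 0.219318 = 1396.4 km

1396.4 km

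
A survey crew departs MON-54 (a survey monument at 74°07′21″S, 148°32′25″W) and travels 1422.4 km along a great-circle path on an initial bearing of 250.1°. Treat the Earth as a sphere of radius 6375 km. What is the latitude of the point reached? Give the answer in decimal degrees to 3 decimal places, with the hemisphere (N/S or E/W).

MON-54: φ = -74.12250°, λ = -148.54028°
δ = d/R = 1422.4/6375 = 0.223122 rad
φ₂ = arcsin(sin φ₁ cos δ + cos φ₁ sin δ cos θ)
   = arcsin(-0.96185·0.97521 + 0.27358·0.22127·-0.34038) = -73.45804°
λ₂ = λ₁ + atan2(sin θ sin δ cos φ₁, cos δ − sin φ₁ sin φ₂) = 164.50899°

73.458°S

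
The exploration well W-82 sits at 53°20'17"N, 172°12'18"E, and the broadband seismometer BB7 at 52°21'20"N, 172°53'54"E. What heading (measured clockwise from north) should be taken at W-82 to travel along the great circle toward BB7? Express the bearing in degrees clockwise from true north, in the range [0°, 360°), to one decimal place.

156.6°

W-82: φ = +53.33806°, λ = +172.20500°
BB7: φ = +52.35556°, λ = +172.89833°
Δλ = 0.6933°
y = sin Δλ · cos φ₂ = 0.007391
x = cos φ₁ sin φ₂ − sin φ₁ cos φ₂ cos Δλ = -0.017111
θ = atan2(y, x) = 156.6397° → 156.6397° (mod 360°)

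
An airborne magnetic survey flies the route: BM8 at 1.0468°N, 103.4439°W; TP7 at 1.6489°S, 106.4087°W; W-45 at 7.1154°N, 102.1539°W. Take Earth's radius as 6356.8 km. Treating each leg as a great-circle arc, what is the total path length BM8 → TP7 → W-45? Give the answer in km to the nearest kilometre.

1525 km

BM8→TP7: c = 0.069933 rad, d = 444.55 km
TP7→W-45: c = 0.169970 rad, d = 1080.47 km
Total = 444.55 + 1080.47 = 1525.02 km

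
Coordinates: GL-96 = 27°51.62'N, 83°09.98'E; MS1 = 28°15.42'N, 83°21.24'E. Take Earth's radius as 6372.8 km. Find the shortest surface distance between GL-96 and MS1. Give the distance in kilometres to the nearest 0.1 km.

GL-96: φ = +27.86033°, λ = +83.16633°
MS1: φ = +28.25700°, λ = +83.35400°
Δφ = 0.3967°,  Δλ = 0.1877°
a = sin²(Δφ/2) + cos φ₁ cos φ₂ sin²(Δλ/2) = 0.000014
c = 2·arcsin(√a) = 0.007502 rad = 0.4298°
d = R·c = 6372.8 × 0.007502 = 47.8 km

47.8 km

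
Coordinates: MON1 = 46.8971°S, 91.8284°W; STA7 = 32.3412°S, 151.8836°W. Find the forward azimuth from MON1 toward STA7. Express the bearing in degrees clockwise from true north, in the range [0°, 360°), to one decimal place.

265.5°

Δλ = -60.0552°
y = sin Δλ · cos φ₂ = -0.732092
x = cos φ₁ sin φ₂ − sin φ₁ cos φ₂ cos Δλ = -0.057625
θ = atan2(y, x) = -94.5006° → 265.4994° (mod 360°)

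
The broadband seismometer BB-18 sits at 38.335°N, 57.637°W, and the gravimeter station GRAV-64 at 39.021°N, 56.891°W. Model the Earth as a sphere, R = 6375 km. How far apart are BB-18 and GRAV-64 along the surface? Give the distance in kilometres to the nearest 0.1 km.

100.1 km

Δφ = 0.6860°,  Δλ = 0.7460°
a = sin²(Δφ/2) + cos φ₁ cos φ₂ sin²(Δλ/2) = 0.000062
c = 2·arcsin(√a) = 0.015706 rad = 0.8999°
d = R·c = 6375 × 0.015706 = 100.1 km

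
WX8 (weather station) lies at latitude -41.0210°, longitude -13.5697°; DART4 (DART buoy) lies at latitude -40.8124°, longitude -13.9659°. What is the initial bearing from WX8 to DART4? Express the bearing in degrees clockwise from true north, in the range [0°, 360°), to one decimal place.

304.7°

Δλ = -0.3962°
y = sin Δλ · cos φ₂ = -0.005234
x = cos φ₁ sin φ₂ − sin φ₁ cos φ₂ cos Δλ = 0.003629
θ = atan2(y, x) = -55.2633° → 304.7367° (mod 360°)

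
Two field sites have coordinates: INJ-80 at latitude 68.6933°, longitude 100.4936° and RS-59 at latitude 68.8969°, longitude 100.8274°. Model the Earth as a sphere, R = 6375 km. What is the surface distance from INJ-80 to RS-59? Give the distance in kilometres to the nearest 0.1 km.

Δφ = 0.2036°,  Δλ = 0.3338°
a = sin²(Δφ/2) + cos φ₁ cos φ₂ sin²(Δλ/2) = 0.000004
c = 2·arcsin(√a) = 0.004131 rad = 0.2367°
d = R·c = 6375 × 0.004131 = 26.3 km

26.3 km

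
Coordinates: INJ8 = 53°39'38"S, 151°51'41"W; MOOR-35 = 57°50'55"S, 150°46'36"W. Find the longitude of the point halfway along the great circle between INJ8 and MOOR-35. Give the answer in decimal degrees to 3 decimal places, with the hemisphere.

151.348°W

INJ8: φ = -53.66056°, λ = -151.86139°
MOOR-35: φ = -57.84861°, λ = -150.77667°
Bx = cos φ₂ cos Δλ = 0.532063,  By = cos φ₂ sin Δλ = 0.010074
φₘ = atan2(sin φ₁ + sin φ₂, √((cos φ₁ + Bx)² + By²)) = -55.75577°
λₘ = λ₁ + atan2(By, cos φ₁ + Bx) = -151.34816°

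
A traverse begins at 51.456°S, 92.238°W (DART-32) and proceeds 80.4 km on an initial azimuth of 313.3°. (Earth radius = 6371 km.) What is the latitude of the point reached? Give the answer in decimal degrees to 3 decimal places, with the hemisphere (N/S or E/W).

50.957°S

δ = d/R = 80.4/6371 = 0.012620 rad
φ₂ = arcsin(sin φ₁ cos δ + cos φ₁ sin δ cos θ)
   = arcsin(-0.78213·0.99992 + 0.62312·0.01262·0.68582) = -50.95712°
λ₂ = λ₁ + atan2(sin θ sin δ cos φ₁, cos δ − sin φ₁ sin φ₂) = -93.07341°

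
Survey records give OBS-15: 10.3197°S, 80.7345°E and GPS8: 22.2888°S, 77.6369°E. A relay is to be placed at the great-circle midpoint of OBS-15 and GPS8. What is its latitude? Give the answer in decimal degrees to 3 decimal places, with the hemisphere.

16.310°S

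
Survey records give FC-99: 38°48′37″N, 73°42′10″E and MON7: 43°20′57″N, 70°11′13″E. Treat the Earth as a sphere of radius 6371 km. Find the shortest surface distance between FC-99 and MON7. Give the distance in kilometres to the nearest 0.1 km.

FC-99: φ = +38.81028°, λ = +73.70278°
MON7: φ = +43.34917°, λ = +70.18694°
Δφ = 4.5389°,  Δλ = -3.5158°
a = sin²(Δφ/2) + cos φ₁ cos φ₂ sin²(Δλ/2) = 0.002101
c = 2·arcsin(√a) = 0.091712 rad = 5.2547°
d = R·c = 6371 × 0.091712 = 584.3 km

584.3 km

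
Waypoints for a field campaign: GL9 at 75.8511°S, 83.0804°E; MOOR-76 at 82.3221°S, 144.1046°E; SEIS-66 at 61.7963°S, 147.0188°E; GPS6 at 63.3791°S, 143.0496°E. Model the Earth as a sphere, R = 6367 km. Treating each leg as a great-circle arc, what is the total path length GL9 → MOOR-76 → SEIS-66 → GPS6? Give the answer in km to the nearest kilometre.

GL9→MOOR-76: c = 0.215864 rad, d = 1374.41 km
MOOR-76→SEIS-66: c = 0.358476 rad, d = 2282.41 km
SEIS-66→GPS6: c = 0.042181 rad, d = 268.57 km
Total = 1374.41 + 2282.41 + 268.57 = 3925.39 km

3925 km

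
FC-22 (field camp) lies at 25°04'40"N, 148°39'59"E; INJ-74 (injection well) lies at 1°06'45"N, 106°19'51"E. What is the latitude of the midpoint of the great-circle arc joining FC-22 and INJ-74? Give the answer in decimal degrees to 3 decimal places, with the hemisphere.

14.004°N

FC-22: φ = +25.07778°, λ = +148.66639°
INJ-74: φ = +1.11250°, λ = +106.33083°
Bx = cos φ₂ cos Δλ = 0.739074,  By = cos φ₂ sin Δλ = -0.673344
φₘ = atan2(sin φ₁ + sin φ₂, √((cos φ₁ + Bx)² + By²)) = 14.00406°
λₘ = λ₁ + atan2(By, cos φ₁ + Bx) = 126.40338°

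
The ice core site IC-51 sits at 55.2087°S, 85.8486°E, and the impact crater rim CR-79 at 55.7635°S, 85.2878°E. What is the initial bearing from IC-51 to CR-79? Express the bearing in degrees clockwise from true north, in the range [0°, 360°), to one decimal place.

Δλ = -0.5608°
y = sin Δλ · cos φ₂ = -0.005507
x = cos φ₁ sin φ₂ − sin φ₁ cos φ₂ cos Δλ = -0.009705
θ = atan2(y, x) = -150.4295° → 209.5705° (mod 360°)

209.6°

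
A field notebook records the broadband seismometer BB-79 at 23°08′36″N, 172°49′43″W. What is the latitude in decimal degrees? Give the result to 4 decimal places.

23° + 8′/60 + 36″/3600 = 23 + 0.13333 + 0.01000 = 23.1433°

23.1433°N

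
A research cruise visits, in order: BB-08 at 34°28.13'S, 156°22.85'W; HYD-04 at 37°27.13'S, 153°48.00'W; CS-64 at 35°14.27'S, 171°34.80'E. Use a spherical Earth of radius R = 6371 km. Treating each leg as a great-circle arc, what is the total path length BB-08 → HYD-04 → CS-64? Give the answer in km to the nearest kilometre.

3498 km

BB-08: φ = -34.46883°, λ = -156.38083°
HYD-04: φ = -37.45217°, λ = -153.80000°
CS-64: φ = -35.23783°, λ = +171.58000°
BB-08→HYD-04: c = 0.063558 rad, d = 404.93 km
HYD-04→CS-64: c = 0.485489 rad, d = 3093.05 km
Total = 404.93 + 3093.05 = 3497.98 km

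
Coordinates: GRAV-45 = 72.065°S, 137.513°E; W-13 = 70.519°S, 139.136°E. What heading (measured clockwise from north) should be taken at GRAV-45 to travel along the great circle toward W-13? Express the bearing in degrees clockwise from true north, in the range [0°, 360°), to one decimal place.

Δλ = 1.6230°
y = sin Δλ · cos φ₂ = 0.009446
x = cos φ₁ sin φ₂ − sin φ₁ cos φ₂ cos Δλ = 0.026852
θ = atan2(y, x) = 19.3798° → 19.3798° (mod 360°)

19.4°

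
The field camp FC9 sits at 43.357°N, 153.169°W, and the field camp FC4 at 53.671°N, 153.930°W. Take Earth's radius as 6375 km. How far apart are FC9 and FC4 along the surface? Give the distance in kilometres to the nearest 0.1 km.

1148.9 km

Δφ = 10.3140°,  Δλ = -0.7610°
a = sin²(Δφ/2) + cos φ₁ cos φ₂ sin²(Δλ/2) = 0.008098
c = 2·arcsin(√a) = 0.180225 rad = 10.3262°
d = R·c = 6375 × 0.180225 = 1148.9 km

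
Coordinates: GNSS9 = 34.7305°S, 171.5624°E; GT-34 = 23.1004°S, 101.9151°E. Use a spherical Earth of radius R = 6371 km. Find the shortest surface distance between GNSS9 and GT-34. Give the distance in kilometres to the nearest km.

6771 km

Δφ = 11.6301°,  Δλ = -69.6473°
a = sin²(Δφ/2) + cos φ₁ cos φ₂ sin²(Δλ/2) = 0.256780
c = 2·arcsin(√a) = 1.062785 rad = 60.8931°
d = R·c = 6371 × 1.062785 = 6771.0 km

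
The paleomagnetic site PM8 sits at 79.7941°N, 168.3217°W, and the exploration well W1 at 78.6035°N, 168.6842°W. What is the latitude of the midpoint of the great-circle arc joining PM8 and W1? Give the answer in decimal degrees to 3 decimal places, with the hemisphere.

79.199°N

Bx = cos φ₂ cos Δλ = 0.197594,  By = cos φ₂ sin Δλ = -0.001250
φₘ = atan2(sin φ₁ + sin φ₂, √((cos φ₁ + Bx)² + By²)) = 79.19885°
λₘ = λ₁ + atan2(By, cos φ₁ + Bx) = -168.51282°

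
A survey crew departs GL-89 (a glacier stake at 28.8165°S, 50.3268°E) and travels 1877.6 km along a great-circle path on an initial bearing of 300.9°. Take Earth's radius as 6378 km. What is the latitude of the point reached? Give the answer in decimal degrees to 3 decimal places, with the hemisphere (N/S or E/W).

δ = d/R = 1877.6/6378 = 0.294387 rad
φ₂ = arcsin(sin φ₁ cos δ + cos φ₁ sin δ cos θ)
   = arcsin(-0.48201·0.95698 + 0.87617·0.29015·0.51354) = -19.31225°
λ₂ = λ₁ + atan2(sin θ sin δ cos φ₁, cos δ − sin φ₁ sin φ₂) = 35.03024°

19.312°S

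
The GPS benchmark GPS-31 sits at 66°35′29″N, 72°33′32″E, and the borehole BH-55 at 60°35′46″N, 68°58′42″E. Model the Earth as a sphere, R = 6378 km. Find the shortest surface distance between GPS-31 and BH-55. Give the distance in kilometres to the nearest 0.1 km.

690.2 km

GPS-31: φ = +66.59139°, λ = +72.55889°
BH-55: φ = +60.59611°, λ = +68.97833°
Δφ = -5.9953°,  Δλ = -3.5806°
a = sin²(Δφ/2) + cos φ₁ cos φ₂ sin²(Δλ/2) = 0.002925
c = 2·arcsin(√a) = 0.108222 rad = 6.2006°
d = R·c = 6378 × 0.108222 = 690.2 km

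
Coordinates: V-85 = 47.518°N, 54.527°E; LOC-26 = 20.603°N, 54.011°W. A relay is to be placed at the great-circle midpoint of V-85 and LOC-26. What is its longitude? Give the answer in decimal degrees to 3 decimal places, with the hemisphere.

Bx = cos φ₂ cos Δλ = -0.297599,  By = cos φ₂ sin Δλ = -0.887473
φₘ = atan2(sin φ₁ + sin φ₂, √((cos φ₁ + Bx)² + By²)) = 48.47866°
λₘ = λ₁ + atan2(By, cos φ₁ + Bx) = -12.41559°

12.416°W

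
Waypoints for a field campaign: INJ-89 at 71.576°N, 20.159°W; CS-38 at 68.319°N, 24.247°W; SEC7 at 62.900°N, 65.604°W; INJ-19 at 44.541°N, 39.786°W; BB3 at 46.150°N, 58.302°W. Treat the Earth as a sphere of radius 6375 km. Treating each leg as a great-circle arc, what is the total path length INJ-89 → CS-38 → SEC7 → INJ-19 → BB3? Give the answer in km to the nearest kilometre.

6421 km

INJ-89→CS-38: c = 0.061854 rad, d = 394.32 km
CS-38→SEC7: c = 0.305958 rad, d = 1950.48 km
SEC7→INJ-19: c = 0.411075 rad, d = 2620.60 km
INJ-19→BB3: c = 0.228331 rad, d = 1455.61 km
Total = 394.32 + 1950.48 + 2620.60 + 1455.61 = 6421.01 km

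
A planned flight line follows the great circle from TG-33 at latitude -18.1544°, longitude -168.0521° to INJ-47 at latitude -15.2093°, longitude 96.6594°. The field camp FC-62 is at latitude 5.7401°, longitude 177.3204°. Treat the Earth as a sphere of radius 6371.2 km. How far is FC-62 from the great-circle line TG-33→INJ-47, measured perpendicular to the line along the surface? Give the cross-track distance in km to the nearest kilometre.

2968 km

δ₁₃ = central angle TG-33→FC-62 = 0.487196 rad  (haversine)
θ₁₃ = bearing TG-33→FC-62 = 327.539°,  θ₁₂ = bearing TG-33→INJ-47 = 253.919°
dₓₜ = R·arcsin(sin δ₁₃ · sin(θ₁₃ − θ₁₂)) = 6371.2·arcsin(0.46815·sin(73.620°)) = 2967.793 km
|dₓₜ| = 2967.793 km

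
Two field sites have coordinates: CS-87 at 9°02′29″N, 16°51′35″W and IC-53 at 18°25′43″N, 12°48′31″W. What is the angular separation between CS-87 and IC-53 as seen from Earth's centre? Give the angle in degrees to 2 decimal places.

CS-87: φ = +9.04139°, λ = -16.85972°
IC-53: φ = +18.42861°, λ = -12.80861°
Δφ = 9.3872°,  Δλ = 4.0511°
a = sin²(Δφ/2) + cos φ₁ cos φ₂ sin²(Δλ/2) = 0.007866
c = 2·arcsin(√a) = 0.177617 rad = 10.1767°

10.18°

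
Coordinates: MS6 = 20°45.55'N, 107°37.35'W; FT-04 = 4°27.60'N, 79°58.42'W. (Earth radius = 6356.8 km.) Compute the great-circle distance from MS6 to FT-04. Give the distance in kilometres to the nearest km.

3486 km

MS6: φ = +20.75917°, λ = -107.62250°
FT-04: φ = +4.46000°, λ = -79.97367°
Δφ = -16.2992°,  Δλ = 27.6488°
a = sin²(Δφ/2) + cos φ₁ cos φ₂ sin²(Δλ/2) = 0.073323
c = 2·arcsin(√a) = 0.548410 rad = 31.4216°
d = R·c = 6356.8 × 0.548410 = 3486.1 km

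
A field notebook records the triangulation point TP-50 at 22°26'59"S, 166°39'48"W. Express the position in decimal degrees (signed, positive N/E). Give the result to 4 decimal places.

-22.4497°, -166.6633°

lat: 22.4497° S → -22.4497°
lon: 166.6633° W → -166.6633°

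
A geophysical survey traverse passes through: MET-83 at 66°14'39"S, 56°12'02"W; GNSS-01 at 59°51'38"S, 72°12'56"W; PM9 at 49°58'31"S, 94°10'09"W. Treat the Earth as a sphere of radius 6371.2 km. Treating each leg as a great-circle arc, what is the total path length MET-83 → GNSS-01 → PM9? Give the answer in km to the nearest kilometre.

MET-83: φ = -66.24417°, λ = -56.20056°
GNSS-01: φ = -59.86056°, λ = -72.21556°
PM9: φ = -49.97528°, λ = -94.16917°
MET-83→GNSS-01: c = 0.167830 rad, d = 1069.28 km
GNSS-01→PM9: c = 0.277519 rad, d = 1768.13 km
Total = 1069.28 + 1768.13 = 2837.41 km

2837 km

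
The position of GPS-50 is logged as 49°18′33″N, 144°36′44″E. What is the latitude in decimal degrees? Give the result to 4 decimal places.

49° + 18′/60 + 33″/3600 = 49 + 0.30000 + 0.00917 = 49.3092°

49.3092°N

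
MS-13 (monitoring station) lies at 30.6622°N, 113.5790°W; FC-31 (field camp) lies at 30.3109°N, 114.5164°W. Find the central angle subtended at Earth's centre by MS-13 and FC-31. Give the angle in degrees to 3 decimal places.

0.881°

Δφ = -0.3513°,  Δλ = -0.9374°
a = sin²(Δφ/2) + cos φ₁ cos φ₂ sin²(Δλ/2) = 0.000059
c = 2·arcsin(√a) = 0.015374 rad = 0.8809°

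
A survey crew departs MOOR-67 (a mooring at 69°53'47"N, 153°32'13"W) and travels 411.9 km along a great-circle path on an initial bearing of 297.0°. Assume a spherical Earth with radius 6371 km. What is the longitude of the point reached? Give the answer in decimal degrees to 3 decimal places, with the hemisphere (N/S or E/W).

MOOR-67: φ = +69.89639°, λ = -153.53694°
δ = d/R = 411.9/6371 = 0.064652 rad
φ₂ = arcsin(sin φ₁ cos δ + cos φ₁ sin δ cos θ)
   = arcsin(0.93907·0.99791 + 0.34372·0.06461·0.45399) = 71.29679°
λ₂ = λ₁ + atan2(sin θ sin δ cos φ₁, cos δ − sin φ₁ sin φ₂) = -163.87866°

163.879°W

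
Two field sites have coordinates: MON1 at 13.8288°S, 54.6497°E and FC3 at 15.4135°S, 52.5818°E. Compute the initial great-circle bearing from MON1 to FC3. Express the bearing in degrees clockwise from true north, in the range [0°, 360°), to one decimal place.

231.4°

Δλ = -2.0679°
y = sin Δλ · cos φ₂ = -0.034786
x = cos φ₁ sin φ₂ − sin φ₁ cos φ₂ cos Δλ = -0.027805
θ = atan2(y, x) = -128.6357° → 231.3643° (mod 360°)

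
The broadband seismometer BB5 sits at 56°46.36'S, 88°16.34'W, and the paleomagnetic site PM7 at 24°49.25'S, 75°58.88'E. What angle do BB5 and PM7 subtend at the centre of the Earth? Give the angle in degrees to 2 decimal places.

BB5: φ = -56.77267°, λ = -88.27233°
PM7: φ = -24.82083°, λ = +75.98133°
Δφ = 31.9518°,  Δλ = 164.2537°
a = sin²(Δφ/2) + cos φ₁ cos φ₂ sin²(Δλ/2) = 0.563766
c = 2·arcsin(√a) = 1.698676 rad = 97.3270°

97.33°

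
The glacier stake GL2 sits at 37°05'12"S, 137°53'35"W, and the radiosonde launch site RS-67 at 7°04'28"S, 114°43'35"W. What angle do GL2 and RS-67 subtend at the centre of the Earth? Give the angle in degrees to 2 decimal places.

36.67°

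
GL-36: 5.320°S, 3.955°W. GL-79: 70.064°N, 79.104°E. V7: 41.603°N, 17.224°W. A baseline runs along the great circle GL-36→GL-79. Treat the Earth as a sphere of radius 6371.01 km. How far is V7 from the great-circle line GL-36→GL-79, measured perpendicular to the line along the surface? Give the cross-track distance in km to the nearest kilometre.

δ₁₃ = central angle GL-36→V7 = 0.845839 rad  (haversine)
θ₁₃ = bearing GL-36→V7 = 346.745°,  θ₁₂ = bearing GL-36→GL-79 = 19.806°
dₓₜ = R·arcsin(sin δ₁₃ · sin(θ₁₃ − θ₁₂)) = 6371.01·arcsin(0.74853·sin(326.939°)) = -2679.902 km
|dₓₜ| = 2679.902 km

2680 km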